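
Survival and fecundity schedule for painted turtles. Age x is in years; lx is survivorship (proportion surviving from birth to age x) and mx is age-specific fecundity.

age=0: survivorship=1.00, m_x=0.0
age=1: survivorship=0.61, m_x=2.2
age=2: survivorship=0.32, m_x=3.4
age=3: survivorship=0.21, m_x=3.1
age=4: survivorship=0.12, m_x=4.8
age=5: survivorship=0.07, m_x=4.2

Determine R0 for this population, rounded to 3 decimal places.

3.951

lx·mx by age: 0, 1.342, 1.088, 0.651, 0.576, 0.294
R0 = Σ lx·mx = 3.951 → 3.951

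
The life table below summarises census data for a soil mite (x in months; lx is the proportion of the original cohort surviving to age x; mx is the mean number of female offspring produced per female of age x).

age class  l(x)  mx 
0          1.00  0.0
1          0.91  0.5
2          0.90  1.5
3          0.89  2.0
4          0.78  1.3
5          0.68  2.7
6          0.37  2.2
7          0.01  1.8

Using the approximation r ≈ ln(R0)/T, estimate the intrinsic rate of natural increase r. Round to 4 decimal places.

0.5390

R0 = Σ lx·mx = 0 + 0.455 + 1.35 + 1.78 + 1.014 + 1.836 + 0.814 + 0.018 = 7.267
Σ x·lx·mx = 26.741; T = 26.741/7.267 = 3.67979…
r ≈ ln(R0)/T = ln(7.267)/3.67979… = 0.538983… → 0.5390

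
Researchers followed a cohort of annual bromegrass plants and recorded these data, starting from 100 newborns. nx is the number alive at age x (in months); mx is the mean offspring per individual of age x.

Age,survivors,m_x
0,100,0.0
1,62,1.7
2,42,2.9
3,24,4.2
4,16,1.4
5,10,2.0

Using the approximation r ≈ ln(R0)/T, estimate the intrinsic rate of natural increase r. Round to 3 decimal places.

0.577

lx = nx/n0 = nx/100: 1, 0.62, 0.42, 0.24, 0.16, 0.1
R0 = Σ lx·mx = 0 + 1.054 + 1.218 + 1.008 + 0.224 + 0.2 = 3.704
Σ x·lx·mx = 8.41; T = 8.41/3.704 = 2.27052…
r ≈ ln(R0)/T = ln(3.704)/2.27052… = 0.5767… → 0.577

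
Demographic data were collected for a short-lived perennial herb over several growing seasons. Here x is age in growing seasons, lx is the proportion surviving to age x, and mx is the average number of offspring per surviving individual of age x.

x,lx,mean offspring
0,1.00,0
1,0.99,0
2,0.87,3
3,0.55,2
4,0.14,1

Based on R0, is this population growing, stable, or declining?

growing

R0 = Σ lx·mx = 0 + 0 + 2.61 + 1.1 + 0.14 = 3.85
R0 > 1, so the population is growing.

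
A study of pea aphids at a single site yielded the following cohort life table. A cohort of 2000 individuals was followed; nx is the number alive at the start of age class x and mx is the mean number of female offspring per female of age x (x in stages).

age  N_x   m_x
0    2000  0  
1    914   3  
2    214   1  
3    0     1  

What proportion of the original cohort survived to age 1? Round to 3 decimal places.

l_1 = n_1/n_0 = 914/2000 = 0.457 → 0.457

0.457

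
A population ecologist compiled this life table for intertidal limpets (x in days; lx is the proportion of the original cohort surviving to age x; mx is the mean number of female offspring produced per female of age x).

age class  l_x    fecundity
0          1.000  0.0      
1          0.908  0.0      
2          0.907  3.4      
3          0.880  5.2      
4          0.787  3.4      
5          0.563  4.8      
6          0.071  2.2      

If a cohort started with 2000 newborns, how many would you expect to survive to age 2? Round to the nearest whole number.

1814

Expected survivors = N0 · l_2 = 2000 × 0.907 = 1814 → 1814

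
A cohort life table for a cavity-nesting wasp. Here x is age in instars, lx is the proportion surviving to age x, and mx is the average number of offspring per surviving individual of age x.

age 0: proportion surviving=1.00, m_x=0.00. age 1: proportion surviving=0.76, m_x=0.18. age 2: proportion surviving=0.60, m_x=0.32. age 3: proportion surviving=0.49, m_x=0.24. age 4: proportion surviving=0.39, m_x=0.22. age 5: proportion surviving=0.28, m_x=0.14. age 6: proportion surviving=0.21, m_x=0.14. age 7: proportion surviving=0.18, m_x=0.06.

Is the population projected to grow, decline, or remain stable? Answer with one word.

R0 = Σ lx·mx = 0 + 0.1368 + 0.192 + 0.1176 + 0.0858 + 0.0392 + 0.0294 + 0.0108 = 0.6116
R0 < 1, so the population is declining.

declining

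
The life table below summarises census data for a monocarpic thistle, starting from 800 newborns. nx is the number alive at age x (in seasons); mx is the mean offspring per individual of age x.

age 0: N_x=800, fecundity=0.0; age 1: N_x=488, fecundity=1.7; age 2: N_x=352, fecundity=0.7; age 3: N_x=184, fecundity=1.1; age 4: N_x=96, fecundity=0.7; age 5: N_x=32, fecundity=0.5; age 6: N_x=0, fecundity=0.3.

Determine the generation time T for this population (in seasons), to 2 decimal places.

1.67

lx = nx/n0 = nx/800: 1, 0.61, 0.44, 0.23, 0.12, 0.04, 0
lx·mx: 0, 1.037, 0.308, 0.253, 0.084, 0.02, 0 → R0 = 1.702
x·lx·mx: 0, 1.037, 0.616, 0.759, 0.336, 0.1, 0 → Σ = 2.848
T = 2.848 / 1.702 = 1.673325… → 1.67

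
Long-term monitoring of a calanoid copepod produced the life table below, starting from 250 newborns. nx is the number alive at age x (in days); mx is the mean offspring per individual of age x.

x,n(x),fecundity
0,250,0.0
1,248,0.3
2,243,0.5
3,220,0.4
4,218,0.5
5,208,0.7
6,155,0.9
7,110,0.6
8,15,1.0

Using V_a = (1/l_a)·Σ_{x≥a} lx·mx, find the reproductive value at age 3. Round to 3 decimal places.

lx = nx/n0 = nx/250: 1, 0.992, 0.972, 0.88, 0.872, 0.832, 0.62, 0.44, 0.06
lx·mx for x ≥ 3: 0.352, 0.436, 0.5824, 0.558, 0.264, 0.06 → sum = 2.2524
V_3 = 2.2524 / l_3 = 2.2524 / 0.88 = 2.559545… → 2.560

2.560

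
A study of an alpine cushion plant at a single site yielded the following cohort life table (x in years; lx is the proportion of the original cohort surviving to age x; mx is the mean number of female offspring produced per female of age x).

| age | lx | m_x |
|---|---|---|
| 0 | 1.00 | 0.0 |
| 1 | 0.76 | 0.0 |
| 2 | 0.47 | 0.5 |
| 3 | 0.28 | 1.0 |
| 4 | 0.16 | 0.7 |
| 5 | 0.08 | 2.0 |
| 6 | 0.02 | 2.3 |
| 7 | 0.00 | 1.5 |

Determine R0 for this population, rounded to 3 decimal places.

lx·mx by age: 0, 0, 0.235, 0.28, 0.112, 0.16, 0.046, 0
R0 = Σ lx·mx = 0.833 → 0.833

0.833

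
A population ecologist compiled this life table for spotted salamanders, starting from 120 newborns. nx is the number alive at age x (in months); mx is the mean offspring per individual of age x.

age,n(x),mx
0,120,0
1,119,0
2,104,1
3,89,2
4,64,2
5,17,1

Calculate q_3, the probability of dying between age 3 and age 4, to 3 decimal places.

0.281

lx = nx/n0 = nx/120: 1, 0.99167…, 0.86667…, 0.74167…, 0.53333…, 0.14167…
q_3 = (l_3 − l_4) / l_3 = (0.741667… − 0.533333…) / 0.741667…
     = 0.208333… / 0.741667… = 0.280899… → 0.281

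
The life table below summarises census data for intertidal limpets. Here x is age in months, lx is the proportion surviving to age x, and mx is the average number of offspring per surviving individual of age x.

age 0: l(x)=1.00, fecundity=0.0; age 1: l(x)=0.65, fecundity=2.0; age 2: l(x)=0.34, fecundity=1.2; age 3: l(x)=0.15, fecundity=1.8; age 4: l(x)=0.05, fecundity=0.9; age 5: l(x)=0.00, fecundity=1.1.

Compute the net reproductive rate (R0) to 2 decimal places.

lx·mx by age: 0, 1.3, 0.408, 0.27, 0.045, 0
R0 = Σ lx·mx = 2.023 → 2.02

2.02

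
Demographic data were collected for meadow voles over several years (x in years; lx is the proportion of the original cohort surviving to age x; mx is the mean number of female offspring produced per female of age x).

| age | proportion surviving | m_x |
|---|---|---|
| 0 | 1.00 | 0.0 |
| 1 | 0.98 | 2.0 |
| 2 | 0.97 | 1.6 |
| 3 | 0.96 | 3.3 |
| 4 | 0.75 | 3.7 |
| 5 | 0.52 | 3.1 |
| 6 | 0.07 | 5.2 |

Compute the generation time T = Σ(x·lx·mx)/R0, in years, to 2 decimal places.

lx·mx: 0, 1.96, 1.552, 3.168, 2.775, 1.612, 0.364 → R0 = 11.431
x·lx·mx: 0, 1.96, 3.104, 9.504, 11.1, 8.06, 2.184 → Σ = 35.912
T = 35.912 / 11.431 = 3.141632… → 3.14

3.14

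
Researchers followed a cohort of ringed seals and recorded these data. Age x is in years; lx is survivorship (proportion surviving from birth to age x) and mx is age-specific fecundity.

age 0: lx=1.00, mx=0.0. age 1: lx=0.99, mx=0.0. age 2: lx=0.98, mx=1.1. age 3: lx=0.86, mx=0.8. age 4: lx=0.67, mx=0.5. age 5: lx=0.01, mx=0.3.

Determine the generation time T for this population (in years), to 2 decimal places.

lx·mx: 0, 0, 1.078, 0.688, 0.335, 0.003 → R0 = 2.104
x·lx·mx: 0, 0, 2.156, 2.064, 1.34, 0.015 → Σ = 5.575
T = 5.575 / 2.104 = 2.649715… → 2.65

2.65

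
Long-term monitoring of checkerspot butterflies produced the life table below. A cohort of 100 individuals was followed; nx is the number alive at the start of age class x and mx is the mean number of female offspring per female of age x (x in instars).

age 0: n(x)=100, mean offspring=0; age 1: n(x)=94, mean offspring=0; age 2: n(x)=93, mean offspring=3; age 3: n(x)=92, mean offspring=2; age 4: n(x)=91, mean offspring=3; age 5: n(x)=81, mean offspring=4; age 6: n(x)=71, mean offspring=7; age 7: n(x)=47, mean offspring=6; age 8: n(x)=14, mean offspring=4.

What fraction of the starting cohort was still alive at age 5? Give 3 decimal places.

l_5 = n_5/n_0 = 81/100 = 0.81 → 0.810

0.810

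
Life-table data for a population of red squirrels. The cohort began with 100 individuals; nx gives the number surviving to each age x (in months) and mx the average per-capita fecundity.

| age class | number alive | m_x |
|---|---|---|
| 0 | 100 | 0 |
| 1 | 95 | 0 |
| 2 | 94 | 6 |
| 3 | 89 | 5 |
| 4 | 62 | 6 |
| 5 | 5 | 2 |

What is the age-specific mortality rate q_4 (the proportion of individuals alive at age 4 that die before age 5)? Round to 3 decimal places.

0.919

lx = nx/n0 = nx/100: 1, 0.95, 0.94, 0.89, 0.62, 0.05
q_4 = (l_4 − l_5) / l_4 = (0.62 − 0.05) / 0.62
     = 0.57 / 0.62 = 0.919355… → 0.919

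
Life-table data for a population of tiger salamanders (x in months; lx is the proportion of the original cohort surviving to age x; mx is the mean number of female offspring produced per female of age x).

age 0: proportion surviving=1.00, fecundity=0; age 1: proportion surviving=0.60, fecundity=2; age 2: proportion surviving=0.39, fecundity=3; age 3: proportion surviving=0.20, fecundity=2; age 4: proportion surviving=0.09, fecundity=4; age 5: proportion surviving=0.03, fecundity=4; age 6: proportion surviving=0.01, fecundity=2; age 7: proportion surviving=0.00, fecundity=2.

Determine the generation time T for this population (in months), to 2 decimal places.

2.11

lx·mx: 0, 1.2, 1.17, 0.4, 0.36, 0.12, 0.02, 0 → R0 = 3.27
x·lx·mx: 0, 1.2, 2.34, 1.2, 1.44, 0.6, 0.12, 0 → Σ = 6.9
T = 6.9 / 3.27 = 2.110092… → 2.11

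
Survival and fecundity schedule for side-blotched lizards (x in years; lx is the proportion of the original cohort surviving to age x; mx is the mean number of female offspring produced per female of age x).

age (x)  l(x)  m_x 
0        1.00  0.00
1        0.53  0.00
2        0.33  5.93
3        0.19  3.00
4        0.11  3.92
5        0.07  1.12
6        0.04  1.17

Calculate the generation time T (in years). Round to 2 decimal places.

lx·mx: 0, 0, 1.9569, 0.57, 0.4312, 0.0784, 0.0468 → R0 = 3.0833
x·lx·mx: 0, 0, 3.9138, 1.71, 1.7248, 0.392, 0.2808 → Σ = 8.0214
T = 8.0214 / 3.0833 = 2.601563… → 2.60

2.60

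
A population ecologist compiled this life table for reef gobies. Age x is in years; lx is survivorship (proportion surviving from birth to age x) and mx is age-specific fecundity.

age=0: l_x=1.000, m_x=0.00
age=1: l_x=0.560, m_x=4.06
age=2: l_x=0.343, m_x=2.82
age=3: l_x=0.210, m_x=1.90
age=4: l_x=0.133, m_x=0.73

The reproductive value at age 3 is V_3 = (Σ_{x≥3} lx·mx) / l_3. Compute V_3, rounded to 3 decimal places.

lx·mx for x ≥ 3: 0.399, 0.09709 → sum = 0.49609
V_3 = 0.49609 / l_3 = 0.49609 / 0.21 = 2.362333… → 2.362

2.362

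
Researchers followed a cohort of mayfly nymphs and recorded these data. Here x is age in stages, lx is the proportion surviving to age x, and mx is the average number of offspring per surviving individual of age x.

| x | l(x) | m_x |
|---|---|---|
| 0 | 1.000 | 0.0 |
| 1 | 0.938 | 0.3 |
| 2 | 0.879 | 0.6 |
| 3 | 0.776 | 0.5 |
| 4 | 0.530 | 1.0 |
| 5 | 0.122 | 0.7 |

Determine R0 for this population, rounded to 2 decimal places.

1.81

lx·mx by age: 0, 0.2814, 0.5274, 0.388, 0.53, 0.0854
R0 = Σ lx·mx = 1.8122 → 1.81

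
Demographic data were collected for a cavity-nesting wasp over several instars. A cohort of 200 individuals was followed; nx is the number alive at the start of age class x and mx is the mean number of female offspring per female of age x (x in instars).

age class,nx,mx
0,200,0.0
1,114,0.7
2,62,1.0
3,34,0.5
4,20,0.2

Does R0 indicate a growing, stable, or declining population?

lx = nx/n0 = nx/200: 1, 0.57, 0.31, 0.17, 0.1
R0 = Σ lx·mx = 0 + 0.399 + 0.31 + 0.085 + 0.02 = 0.814
R0 < 1, so the population is declining.

declining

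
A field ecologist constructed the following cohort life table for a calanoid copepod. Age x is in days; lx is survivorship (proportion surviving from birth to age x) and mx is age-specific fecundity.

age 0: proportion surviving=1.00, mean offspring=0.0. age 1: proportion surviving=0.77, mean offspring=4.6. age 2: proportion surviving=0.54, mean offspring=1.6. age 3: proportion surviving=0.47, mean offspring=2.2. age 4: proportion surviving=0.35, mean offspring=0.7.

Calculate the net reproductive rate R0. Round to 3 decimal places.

5.685

lx·mx by age: 0, 3.542, 0.864, 1.034, 0.245
R0 = Σ lx·mx = 5.685 → 5.685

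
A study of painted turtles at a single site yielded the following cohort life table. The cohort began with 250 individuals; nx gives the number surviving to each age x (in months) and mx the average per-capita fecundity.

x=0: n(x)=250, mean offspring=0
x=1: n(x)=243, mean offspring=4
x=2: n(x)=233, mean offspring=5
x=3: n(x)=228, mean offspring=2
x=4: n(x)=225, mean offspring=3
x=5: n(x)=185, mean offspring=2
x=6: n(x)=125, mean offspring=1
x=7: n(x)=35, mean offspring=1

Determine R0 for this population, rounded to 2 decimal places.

15.19

lx = nx/n0 = nx/250: 1, 0.972, 0.932, 0.912, 0.9, 0.74, 0.5, 0.14
lx·mx by age: 0, 3.888, 4.66, 1.824, 2.7, 1.48, 0.5, 0.14
R0 = Σ lx·mx = 15.192 → 15.19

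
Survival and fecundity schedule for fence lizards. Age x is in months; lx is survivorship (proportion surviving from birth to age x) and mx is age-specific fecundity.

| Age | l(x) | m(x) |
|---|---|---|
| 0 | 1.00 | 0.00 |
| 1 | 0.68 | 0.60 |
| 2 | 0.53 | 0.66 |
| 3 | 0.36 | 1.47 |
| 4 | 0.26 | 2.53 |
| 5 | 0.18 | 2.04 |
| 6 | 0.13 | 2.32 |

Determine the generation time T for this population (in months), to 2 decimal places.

lx·mx: 0, 0.408, 0.3498, 0.5292, 0.6578, 0.3672, 0.3016 → R0 = 2.6136
x·lx·mx: 0, 0.408, 0.6996, 1.5876, 2.6312, 1.836, 1.8096 → Σ = 8.972
T = 8.972 / 2.6136 = 3.432813… → 3.43

3.43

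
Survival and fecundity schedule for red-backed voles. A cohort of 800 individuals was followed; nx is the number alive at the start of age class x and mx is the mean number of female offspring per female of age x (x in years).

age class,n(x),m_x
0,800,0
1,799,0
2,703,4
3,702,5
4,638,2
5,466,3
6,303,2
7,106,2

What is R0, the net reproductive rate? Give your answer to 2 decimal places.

12.27

lx = nx/n0 = nx/800: 1, 0.99875, 0.87875, 0.8775, 0.7975, 0.5825, 0.37875, 0.1325
lx·mx by age: 0, 0, 3.515, 4.3875, 1.595, 1.7475, 0.7575, 0.265
R0 = Σ lx·mx = 12.2675 → 12.27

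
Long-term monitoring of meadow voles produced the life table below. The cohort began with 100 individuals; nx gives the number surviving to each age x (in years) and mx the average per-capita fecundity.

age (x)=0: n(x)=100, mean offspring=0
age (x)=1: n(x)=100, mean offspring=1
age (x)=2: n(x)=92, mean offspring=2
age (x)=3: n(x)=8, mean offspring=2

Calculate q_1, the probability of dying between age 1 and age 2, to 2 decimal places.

lx = nx/n0 = nx/100: 1, 1, 0.92, 0.08
q_1 = (l_1 − l_2) / l_1 = (1 − 0.92) / 1
     = 0.08 / 1 = 0.08 → 0.08

0.08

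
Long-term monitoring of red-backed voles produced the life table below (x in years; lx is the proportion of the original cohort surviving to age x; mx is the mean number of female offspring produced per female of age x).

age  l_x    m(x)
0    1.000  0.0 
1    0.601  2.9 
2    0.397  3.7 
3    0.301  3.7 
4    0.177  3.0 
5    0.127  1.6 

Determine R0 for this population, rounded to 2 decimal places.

5.06

lx·mx by age: 0, 1.7429, 1.4689, 1.1137, 0.531, 0.2032
R0 = Σ lx·mx = 5.0597 → 5.06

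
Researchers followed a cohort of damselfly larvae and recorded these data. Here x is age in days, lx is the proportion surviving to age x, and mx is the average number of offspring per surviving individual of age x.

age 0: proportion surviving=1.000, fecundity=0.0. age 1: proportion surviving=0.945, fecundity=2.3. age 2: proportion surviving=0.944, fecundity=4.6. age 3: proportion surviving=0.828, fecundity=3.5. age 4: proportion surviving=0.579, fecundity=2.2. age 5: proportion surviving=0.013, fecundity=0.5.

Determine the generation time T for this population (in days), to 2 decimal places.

lx·mx: 0, 2.1735, 4.3424, 2.898, 1.2738, 0.0065 → R0 = 10.6942
x·lx·mx: 0, 2.1735, 8.6848, 8.694, 5.0952, 0.0325 → Σ = 24.68
T = 24.68 / 10.6942 = 2.307793… → 2.31

2.31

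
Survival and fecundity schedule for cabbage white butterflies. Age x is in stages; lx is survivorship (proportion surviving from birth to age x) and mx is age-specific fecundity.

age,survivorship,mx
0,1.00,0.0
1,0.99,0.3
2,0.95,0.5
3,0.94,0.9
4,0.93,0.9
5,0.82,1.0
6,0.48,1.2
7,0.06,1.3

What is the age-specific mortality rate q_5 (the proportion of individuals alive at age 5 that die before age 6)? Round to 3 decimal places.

0.415

q_5 = (l_5 − l_6) / l_5 = (0.82 − 0.48) / 0.82
     = 0.34 / 0.82 = 0.414634… → 0.415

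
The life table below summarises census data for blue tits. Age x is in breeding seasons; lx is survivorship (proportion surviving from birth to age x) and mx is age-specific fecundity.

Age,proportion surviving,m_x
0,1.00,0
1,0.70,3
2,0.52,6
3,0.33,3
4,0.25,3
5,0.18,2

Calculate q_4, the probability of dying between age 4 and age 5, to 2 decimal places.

0.28

q_4 = (l_4 − l_5) / l_4 = (0.25 − 0.18) / 0.25
     = 0.07 / 0.25 = 0.28 → 0.28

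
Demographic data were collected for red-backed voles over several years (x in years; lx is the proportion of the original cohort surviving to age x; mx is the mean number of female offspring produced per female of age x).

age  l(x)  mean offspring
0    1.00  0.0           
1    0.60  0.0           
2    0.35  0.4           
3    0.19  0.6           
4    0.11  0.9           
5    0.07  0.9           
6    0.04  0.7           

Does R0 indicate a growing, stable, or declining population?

R0 = Σ lx·mx = 0 + 0 + 0.14 + 0.114 + 0.099 + 0.063 + 0.028 = 0.444
R0 < 1, so the population is declining.

declining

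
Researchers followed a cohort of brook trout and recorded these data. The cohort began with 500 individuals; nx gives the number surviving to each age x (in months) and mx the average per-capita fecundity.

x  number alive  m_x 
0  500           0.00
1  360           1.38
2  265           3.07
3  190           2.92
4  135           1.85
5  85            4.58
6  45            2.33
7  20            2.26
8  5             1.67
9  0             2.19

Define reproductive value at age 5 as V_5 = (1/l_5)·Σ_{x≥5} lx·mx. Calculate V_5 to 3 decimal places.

6.444

lx = nx/n0 = nx/500: 1, 0.72, 0.53, 0.38, 0.27, 0.17, 0.09, 0.04, 0.01, 0
lx·mx for x ≥ 5: 0.7786, 0.2097, 0.0904, 0.0167, 0 → sum = 1.0954
V_5 = 1.0954 / l_5 = 1.0954 / 0.17 = 6.443529… → 6.444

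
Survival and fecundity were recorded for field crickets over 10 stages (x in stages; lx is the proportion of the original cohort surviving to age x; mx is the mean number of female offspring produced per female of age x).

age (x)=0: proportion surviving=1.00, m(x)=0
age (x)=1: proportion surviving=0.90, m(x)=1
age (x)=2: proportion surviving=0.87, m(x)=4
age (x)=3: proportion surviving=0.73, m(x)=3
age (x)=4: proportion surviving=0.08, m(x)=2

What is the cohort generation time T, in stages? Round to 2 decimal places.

2.24

lx·mx: 0, 0.9, 3.48, 2.19, 0.16 → R0 = 6.73
x·lx·mx: 0, 0.9, 6.96, 6.57, 0.64 → Σ = 15.07
T = 15.07 / 6.73 = 2.239227… → 2.24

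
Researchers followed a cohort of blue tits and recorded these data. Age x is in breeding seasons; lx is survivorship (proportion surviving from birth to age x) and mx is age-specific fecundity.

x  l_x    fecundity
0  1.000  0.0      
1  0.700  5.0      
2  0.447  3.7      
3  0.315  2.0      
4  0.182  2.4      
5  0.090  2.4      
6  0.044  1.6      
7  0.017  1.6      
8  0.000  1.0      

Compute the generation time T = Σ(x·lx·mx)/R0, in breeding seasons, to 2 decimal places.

1.86

lx·mx: 0, 3.5, 1.6539, 0.63, 0.4368, 0.216, 0.0704, 0.0272, 0 → R0 = 6.5343
x·lx·mx: 0, 3.5, 3.3078, 1.89, 1.7472, 1.08, 0.4224, 0.1904, 0 → Σ = 12.1378
T = 12.1378 / 6.5343 = 1.857552… → 1.86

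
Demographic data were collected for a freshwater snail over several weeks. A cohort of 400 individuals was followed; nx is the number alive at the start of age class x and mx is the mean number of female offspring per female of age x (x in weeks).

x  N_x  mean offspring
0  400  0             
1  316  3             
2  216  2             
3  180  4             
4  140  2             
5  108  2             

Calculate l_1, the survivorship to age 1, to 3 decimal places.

l_1 = n_1/n_0 = 316/400 = 0.79 → 0.790

0.790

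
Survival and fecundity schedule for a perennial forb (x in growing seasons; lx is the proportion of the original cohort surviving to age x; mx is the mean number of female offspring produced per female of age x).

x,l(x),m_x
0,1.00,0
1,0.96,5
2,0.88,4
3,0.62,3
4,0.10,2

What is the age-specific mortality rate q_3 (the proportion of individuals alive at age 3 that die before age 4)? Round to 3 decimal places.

0.839

q_3 = (l_3 − l_4) / l_3 = (0.62 − 0.1) / 0.62
     = 0.52 / 0.62 = 0.83871… → 0.839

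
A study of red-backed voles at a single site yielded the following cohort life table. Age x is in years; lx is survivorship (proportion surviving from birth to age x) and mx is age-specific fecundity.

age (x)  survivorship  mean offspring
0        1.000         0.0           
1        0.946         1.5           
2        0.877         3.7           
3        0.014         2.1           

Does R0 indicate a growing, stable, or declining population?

growing

R0 = Σ lx·mx = 0 + 1.419 + 3.2449 + 0.0294 = 4.6933
R0 > 1, so the population is growing.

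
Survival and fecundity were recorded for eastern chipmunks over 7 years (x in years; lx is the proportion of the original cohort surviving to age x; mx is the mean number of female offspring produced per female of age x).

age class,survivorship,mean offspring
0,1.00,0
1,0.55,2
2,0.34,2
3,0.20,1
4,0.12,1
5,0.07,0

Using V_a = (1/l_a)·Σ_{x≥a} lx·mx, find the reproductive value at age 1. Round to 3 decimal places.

lx·mx for x ≥ 1: 1.1, 0.68, 0.2, 0.12, 0 → sum = 2.1
V_1 = 2.1 / l_1 = 2.1 / 0.55 = 3.818182… → 3.818

3.818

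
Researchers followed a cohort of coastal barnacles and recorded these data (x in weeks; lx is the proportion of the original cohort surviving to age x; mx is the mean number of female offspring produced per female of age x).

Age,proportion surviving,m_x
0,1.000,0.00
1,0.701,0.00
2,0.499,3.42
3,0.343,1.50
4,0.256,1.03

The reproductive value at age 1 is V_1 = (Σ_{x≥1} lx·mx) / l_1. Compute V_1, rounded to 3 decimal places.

3.545

lx·mx for x ≥ 1: 0, 1.70658, 0.5145, 0.26368 → sum = 2.48476
V_1 = 2.48476 / l_1 = 2.48476 / 0.701 = 3.544593… → 3.545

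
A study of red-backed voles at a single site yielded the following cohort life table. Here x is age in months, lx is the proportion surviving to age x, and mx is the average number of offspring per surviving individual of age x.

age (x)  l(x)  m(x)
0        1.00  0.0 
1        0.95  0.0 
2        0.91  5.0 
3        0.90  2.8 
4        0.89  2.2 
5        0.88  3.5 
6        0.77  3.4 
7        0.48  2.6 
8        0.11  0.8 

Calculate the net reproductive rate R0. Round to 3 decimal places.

lx·mx by age: 0, 0, 4.55, 2.52, 1.958, 3.08, 2.618, 1.248, 0.088
R0 = Σ lx·mx = 16.062 → 16.062

16.062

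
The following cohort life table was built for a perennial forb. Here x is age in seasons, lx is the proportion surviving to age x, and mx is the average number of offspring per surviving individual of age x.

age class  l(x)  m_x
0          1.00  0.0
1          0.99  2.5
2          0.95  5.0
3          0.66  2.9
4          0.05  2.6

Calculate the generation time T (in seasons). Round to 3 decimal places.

lx·mx: 0, 2.475, 4.75, 1.914, 0.13 → R0 = 9.269
x·lx·mx: 0, 2.475, 9.5, 5.742, 0.52 → Σ = 18.237
T = 18.237 / 9.269 = 1.967526… → 1.968

1.968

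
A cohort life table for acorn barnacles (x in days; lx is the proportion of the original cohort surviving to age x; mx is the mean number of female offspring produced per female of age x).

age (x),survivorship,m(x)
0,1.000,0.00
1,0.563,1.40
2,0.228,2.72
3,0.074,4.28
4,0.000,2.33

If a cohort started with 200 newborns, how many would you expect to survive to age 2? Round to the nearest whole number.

46

Expected survivors = N0 · l_2 = 200 × 0.228 = 45.6 → 46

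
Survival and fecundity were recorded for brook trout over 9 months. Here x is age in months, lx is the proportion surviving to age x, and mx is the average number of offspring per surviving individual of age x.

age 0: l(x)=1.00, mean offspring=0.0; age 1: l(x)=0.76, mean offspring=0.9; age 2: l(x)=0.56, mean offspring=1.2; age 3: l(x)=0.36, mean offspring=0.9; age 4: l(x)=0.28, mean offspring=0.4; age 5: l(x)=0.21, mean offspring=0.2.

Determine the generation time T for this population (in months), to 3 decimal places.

1.995

lx·mx: 0, 0.684, 0.672, 0.324, 0.112, 0.042 → R0 = 1.834
x·lx·mx: 0, 0.684, 1.344, 0.972, 0.448, 0.21 → Σ = 3.658
T = 3.658 / 1.834 = 1.994547… → 1.995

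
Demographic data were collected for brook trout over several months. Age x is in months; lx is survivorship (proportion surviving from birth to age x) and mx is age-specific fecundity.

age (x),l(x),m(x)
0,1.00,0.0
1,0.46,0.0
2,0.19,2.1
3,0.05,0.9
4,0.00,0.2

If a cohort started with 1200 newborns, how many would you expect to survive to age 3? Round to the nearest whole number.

60

Expected survivors = N0 · l_3 = 1200 × 0.05 = 60 → 60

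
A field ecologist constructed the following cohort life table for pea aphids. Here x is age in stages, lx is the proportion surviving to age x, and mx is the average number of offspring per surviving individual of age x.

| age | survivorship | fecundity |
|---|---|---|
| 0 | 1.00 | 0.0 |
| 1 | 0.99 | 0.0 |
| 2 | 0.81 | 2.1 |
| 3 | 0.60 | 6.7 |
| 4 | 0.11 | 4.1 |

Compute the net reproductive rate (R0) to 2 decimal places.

6.17

lx·mx by age: 0, 0, 1.701, 4.02, 0.451
R0 = Σ lx·mx = 6.172 → 6.17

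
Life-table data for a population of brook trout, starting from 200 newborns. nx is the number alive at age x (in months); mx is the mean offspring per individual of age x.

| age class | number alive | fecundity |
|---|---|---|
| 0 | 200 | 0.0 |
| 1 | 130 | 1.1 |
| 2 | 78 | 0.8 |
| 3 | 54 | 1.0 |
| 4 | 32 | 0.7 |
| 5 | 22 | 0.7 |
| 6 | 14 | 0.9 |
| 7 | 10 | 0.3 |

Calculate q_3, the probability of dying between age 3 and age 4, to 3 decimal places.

0.407

lx = nx/n0 = nx/200: 1, 0.65, 0.39, 0.27, 0.16, 0.11, 0.07, 0.05
q_3 = (l_3 − l_4) / l_3 = (0.27 − 0.16) / 0.27
     = 0.11 / 0.27 = 0.407407… → 0.407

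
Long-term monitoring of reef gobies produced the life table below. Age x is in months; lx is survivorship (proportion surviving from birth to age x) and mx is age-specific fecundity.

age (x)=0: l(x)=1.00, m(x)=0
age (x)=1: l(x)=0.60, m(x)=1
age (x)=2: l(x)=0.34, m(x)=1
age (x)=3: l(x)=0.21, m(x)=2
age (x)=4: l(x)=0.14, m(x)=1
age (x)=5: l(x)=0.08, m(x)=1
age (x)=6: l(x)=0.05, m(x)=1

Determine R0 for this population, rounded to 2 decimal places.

lx·mx by age: 0, 0.6, 0.34, 0.42, 0.14, 0.08, 0.05
R0 = Σ lx·mx = 1.63 → 1.63

1.63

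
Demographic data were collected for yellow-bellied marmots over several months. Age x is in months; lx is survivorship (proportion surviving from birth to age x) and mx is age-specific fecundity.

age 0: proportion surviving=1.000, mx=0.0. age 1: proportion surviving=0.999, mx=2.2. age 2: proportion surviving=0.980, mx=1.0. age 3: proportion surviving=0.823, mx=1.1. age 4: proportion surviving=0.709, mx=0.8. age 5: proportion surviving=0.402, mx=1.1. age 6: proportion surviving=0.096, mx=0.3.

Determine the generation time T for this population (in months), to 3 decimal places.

2.251

lx·mx: 0, 2.1978, 0.98, 0.9053, 0.5672, 0.4422, 0.0288 → R0 = 5.1213
x·lx·mx: 0, 2.1978, 1.96, 2.7159, 2.2688, 2.211, 0.1728 → Σ = 11.5263
T = 11.5263 / 5.1213 = 2.250659… → 2.251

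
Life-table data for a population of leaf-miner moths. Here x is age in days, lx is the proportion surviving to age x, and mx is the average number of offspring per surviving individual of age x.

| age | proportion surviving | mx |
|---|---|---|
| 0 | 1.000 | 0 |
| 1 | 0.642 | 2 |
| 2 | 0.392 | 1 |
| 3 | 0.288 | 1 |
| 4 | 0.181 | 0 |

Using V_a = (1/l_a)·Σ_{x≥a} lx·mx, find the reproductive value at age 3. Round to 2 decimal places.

lx·mx for x ≥ 3: 0.288, 0 → sum = 0.288
V_3 = 0.288 / l_3 = 0.288 / 0.288 = 1 → 1.00

1.00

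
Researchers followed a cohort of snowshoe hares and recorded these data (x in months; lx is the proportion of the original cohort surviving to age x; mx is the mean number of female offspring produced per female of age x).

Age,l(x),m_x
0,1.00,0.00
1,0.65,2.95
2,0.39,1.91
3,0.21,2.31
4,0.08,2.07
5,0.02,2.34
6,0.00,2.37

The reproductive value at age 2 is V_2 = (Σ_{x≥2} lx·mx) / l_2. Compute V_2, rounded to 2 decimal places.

lx·mx for x ≥ 2: 0.7449, 0.4851, 0.1656, 0.0468, 0 → sum = 1.4424
V_2 = 1.4424 / l_2 = 1.4424 / 0.39 = 3.698462… → 3.70

3.70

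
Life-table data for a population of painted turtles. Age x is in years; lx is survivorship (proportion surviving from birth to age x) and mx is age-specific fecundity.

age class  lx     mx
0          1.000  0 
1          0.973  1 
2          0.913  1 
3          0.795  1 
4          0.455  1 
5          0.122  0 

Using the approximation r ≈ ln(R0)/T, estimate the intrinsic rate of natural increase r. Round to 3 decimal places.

R0 = Σ lx·mx = 0 + 0.973 + 0.913 + 0.795 + 0.455 + 0 = 3.136
Σ x·lx·mx = 7.004; T = 7.004/3.136 = 2.23342…
r ≈ ln(R0)/T = ln(3.136)/2.23342… = 0.51175… → 0.512

0.512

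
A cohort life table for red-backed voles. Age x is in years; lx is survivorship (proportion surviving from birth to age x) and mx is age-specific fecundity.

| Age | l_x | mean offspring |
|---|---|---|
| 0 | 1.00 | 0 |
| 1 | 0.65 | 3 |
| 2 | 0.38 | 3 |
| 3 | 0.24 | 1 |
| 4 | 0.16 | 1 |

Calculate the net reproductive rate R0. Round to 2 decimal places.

lx·mx by age: 0, 1.95, 1.14, 0.24, 0.16
R0 = Σ lx·mx = 3.49 → 3.49

3.49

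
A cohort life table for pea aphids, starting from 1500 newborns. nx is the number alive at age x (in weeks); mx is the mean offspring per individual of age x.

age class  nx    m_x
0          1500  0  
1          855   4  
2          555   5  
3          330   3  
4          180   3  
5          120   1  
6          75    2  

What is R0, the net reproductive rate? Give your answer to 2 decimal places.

5.33

lx = nx/n0 = nx/1500: 1, 0.57, 0.37, 0.22, 0.12, 0.08, 0.05
lx·mx by age: 0, 2.28, 1.85, 0.66, 0.36, 0.08, 0.1
R0 = Σ lx·mx = 5.33 → 5.33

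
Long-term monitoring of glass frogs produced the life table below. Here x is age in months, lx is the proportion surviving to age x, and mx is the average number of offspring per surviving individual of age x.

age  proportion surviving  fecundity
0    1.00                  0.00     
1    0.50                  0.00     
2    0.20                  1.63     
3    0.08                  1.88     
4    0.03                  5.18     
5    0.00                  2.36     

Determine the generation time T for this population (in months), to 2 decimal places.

2.73

lx·mx: 0, 0, 0.326, 0.1504, 0.1554, 0 → R0 = 0.6318
x·lx·mx: 0, 0, 0.652, 0.4512, 0.6216, 0 → Σ = 1.7248
T = 1.7248 / 0.6318 = 2.729978… → 2.73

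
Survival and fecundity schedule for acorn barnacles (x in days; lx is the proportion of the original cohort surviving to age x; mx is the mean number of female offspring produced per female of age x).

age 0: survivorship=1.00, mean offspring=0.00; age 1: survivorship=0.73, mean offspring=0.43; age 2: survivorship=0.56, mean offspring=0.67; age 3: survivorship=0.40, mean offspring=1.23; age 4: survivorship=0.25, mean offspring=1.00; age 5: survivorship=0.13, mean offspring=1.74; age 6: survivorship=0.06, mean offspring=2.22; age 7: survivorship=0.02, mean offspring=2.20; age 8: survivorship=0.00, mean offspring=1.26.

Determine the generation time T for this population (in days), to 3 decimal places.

3.150

lx·mx: 0, 0.3139, 0.3752, 0.492, 0.25, 0.2262, 0.1332, 0.044, 0 → R0 = 1.8345
x·lx·mx: 0, 0.3139, 0.7504, 1.476, 1, 1.131, 0.7992, 0.308, 0 → Σ = 5.7785
T = 5.7785 / 1.8345 = 3.149905… → 3.150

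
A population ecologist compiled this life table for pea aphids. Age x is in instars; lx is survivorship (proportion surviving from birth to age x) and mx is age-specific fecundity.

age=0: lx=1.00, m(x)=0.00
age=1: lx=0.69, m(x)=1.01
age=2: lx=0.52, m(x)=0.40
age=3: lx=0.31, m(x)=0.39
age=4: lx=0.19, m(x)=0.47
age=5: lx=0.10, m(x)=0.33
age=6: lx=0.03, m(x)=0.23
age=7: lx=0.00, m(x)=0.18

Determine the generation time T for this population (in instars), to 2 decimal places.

1.77

lx·mx: 0, 0.6969, 0.208, 0.1209, 0.0893, 0.033, 0.0069, 0 → R0 = 1.155
x·lx·mx: 0, 0.6969, 0.416, 0.3627, 0.3572, 0.165, 0.0414, 0 → Σ = 2.0392
T = 2.0392 / 1.155 = 1.765541… → 1.77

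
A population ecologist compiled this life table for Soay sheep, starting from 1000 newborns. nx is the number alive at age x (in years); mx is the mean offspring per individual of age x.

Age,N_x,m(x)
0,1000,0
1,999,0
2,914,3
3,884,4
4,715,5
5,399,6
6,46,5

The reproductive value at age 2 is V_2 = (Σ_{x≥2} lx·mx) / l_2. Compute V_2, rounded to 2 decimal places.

lx = nx/n0 = nx/1000: 1, 0.999, 0.914, 0.884, 0.715, 0.399, 0.046
lx·mx for x ≥ 2: 2.742, 3.536, 3.575, 2.394, 0.23 → sum = 12.477
V_2 = 12.477 / l_2 = 12.477 / 0.914 = 13.650985… → 13.65

13.65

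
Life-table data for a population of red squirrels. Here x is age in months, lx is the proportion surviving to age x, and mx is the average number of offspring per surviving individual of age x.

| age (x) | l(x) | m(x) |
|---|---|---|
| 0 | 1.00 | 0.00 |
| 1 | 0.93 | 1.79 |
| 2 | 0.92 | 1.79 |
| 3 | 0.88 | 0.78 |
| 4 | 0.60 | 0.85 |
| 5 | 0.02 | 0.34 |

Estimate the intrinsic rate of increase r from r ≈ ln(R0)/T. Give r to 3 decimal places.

R0 = Σ lx·mx = 0 + 1.6647 + 1.6468 + 0.6864 + 0.51 + 0.0068 = 4.5147
Σ x·lx·mx = 9.0915; T = 9.0915/4.5147 = 2.01376…
r ≈ ln(R0)/T = ln(4.5147)/2.01376… = 0.74852… → 0.749

0.749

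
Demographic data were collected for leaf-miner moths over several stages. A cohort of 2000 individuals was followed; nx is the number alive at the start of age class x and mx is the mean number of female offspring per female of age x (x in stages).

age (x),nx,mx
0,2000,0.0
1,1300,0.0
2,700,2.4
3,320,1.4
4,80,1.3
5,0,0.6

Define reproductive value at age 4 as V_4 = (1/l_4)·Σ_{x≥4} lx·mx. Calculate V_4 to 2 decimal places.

lx = nx/n0 = nx/2000: 1, 0.65, 0.35, 0.16, 0.04, 0
lx·mx for x ≥ 4: 0.052, 0 → sum = 0.052
V_4 = 0.052 / l_4 = 0.052 / 0.04 = 1.3 → 1.30

1.30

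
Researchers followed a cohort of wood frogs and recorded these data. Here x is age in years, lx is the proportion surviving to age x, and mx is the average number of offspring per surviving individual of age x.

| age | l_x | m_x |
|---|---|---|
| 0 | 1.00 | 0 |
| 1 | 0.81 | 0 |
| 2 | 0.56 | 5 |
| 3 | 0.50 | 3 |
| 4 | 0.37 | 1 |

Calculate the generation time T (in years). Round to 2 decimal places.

2.48

lx·mx: 0, 0, 2.8, 1.5, 0.37 → R0 = 4.67
x·lx·mx: 0, 0, 5.6, 4.5, 1.48 → Σ = 11.58
T = 11.58 / 4.67 = 2.479657… → 2.48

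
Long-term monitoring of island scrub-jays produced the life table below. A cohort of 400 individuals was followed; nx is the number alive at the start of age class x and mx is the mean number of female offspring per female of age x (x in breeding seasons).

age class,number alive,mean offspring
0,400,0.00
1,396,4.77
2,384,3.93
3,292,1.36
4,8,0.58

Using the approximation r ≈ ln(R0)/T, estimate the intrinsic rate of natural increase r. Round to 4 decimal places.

1.3984

lx = nx/n0 = nx/400: 1, 0.99, 0.96, 0.73, 0.02
R0 = Σ lx·mx = 0 + 4.7223 + 3.7728 + 0.9928 + 0.0116 = 9.4995
Σ x·lx·mx = 15.2927; T = 15.2927/9.4995 = 1.60984…
r ≈ ln(R0)/T = ln(9.4995)/1.60984… = 1.398422… → 1.3984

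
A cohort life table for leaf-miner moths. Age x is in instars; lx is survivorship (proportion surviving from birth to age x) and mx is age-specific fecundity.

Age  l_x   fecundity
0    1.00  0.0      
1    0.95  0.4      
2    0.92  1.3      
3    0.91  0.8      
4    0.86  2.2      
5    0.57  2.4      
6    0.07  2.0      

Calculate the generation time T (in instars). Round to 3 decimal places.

3.542

lx·mx: 0, 0.38, 1.196, 0.728, 1.892, 1.368, 0.14 → R0 = 5.704
x·lx·mx: 0, 0.38, 2.392, 2.184, 7.568, 6.84, 0.84 → Σ = 20.204
T = 20.204 / 5.704 = 3.542076… → 3.542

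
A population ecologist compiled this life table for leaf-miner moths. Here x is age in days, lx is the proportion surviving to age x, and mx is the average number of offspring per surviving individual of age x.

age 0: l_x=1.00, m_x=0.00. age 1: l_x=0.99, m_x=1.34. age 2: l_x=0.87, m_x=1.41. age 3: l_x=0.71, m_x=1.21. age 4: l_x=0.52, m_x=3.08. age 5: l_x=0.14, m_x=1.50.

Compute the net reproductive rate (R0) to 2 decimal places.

5.22

lx·mx by age: 0, 1.3266, 1.2267, 0.8591, 1.6016, 0.21
R0 = Σ lx·mx = 5.224 → 5.22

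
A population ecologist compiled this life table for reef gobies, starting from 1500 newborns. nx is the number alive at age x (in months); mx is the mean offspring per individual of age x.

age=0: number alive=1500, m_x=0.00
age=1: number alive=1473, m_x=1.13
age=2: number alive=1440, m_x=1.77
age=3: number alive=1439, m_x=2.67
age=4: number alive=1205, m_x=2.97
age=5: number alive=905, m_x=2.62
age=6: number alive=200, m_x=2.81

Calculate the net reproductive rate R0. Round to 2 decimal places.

lx = nx/n0 = nx/1500: 1, 0.982, 0.96, 0.95933…, 0.80333…, 0.60333…, 0.13333…
lx·mx by age: 0, 1.10966, 1.6992, 2.56142…, 2.3859…, 1.580733…, 0.374667…
R0 = Σ lx·mx = 9.71158… → 9.71

9.71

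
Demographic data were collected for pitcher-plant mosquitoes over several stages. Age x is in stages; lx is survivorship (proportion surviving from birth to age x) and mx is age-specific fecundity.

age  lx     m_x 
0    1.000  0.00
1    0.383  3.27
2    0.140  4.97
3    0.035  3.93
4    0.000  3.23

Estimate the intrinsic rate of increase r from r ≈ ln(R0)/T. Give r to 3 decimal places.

0.502

R0 = Σ lx·mx = 0 + 1.25241 + 0.6958 + 0.13755 + 0 = 2.08576
Σ x·lx·mx = 3.05666; T = 3.05666/2.08576 = 1.46549…
r ≈ ln(R0)/T = ln(2.08576)/1.46549… = 0.50163… → 0.502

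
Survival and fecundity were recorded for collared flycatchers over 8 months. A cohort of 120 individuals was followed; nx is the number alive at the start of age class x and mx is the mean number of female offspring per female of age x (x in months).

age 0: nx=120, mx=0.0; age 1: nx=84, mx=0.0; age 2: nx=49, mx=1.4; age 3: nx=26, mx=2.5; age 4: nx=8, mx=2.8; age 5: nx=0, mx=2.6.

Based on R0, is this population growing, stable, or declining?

lx = nx/n0 = nx/120: 1, 0.7, 0.40833…, 0.21667…, 0.06667…, 0
R0 = Σ lx·mx = 0 + 0 + 0.571667… + 0.541667… + 0.186667… + 0 = 1.3…
R0 > 1, so the population is growing.

growing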